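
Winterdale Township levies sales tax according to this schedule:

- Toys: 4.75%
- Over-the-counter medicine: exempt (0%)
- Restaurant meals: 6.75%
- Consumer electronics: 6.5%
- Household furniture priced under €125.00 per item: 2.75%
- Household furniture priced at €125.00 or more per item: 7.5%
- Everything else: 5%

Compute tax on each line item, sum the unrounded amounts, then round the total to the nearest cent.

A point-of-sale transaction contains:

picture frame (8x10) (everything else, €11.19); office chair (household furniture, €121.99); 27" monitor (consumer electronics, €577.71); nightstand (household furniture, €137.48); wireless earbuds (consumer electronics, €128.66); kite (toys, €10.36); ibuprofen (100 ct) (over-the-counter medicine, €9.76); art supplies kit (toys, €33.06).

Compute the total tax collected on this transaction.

Picture frame (8x10) €11.19: everything else → 5% → €0.5595
Office chair €121.99: household furniture, under €125.00 → 2.75% → €3.354725
27" monitor €577.71: consumer electronics → 6.5% → €37.55115
Nightstand €137.48: household furniture, €125.00 or more → 7.5% → €10.311
Wireless earbuds €128.66: consumer electronics → 6.5% → €8.3629
Kite €10.36: toys → 4.75% → €0.4921
Ibuprofen (100 ct) €9.76: over-the-counter medicine → 0% → €0.00
Art supplies kit €33.06: toys → 4.75% → €1.57035
Unrounded tax sum = €62.201725 → €62.20

€62.20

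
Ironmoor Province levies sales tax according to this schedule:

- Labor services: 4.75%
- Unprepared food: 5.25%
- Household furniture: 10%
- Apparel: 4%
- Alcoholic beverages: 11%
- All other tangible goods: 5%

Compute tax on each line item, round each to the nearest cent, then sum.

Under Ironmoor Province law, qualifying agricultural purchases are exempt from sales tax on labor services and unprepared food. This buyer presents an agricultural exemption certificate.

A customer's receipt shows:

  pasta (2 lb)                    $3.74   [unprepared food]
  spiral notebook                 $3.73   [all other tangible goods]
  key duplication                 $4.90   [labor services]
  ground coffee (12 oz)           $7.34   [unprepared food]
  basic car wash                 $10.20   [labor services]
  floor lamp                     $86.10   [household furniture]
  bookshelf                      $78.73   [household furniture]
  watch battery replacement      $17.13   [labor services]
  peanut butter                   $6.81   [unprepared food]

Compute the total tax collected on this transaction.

$16.67

Pasta (2 lb) $3.74: unprepared food, buyer-exempt → 0% → $0.00
Spiral notebook $3.73: all other tangible goods → 5% → $0.19
Key duplication $4.90: labor services, buyer-exempt → 0% → $0.00
Ground coffee (12 oz) $7.34: unprepared food, buyer-exempt → 0% → $0.00
Basic car wash $10.20: labor services, buyer-exempt → 0% → $0.00
Floor lamp $86.10: household furniture → 10% → $8.61
Bookshelf $78.73: household furniture → 10% → $7.87
Watch battery replacement $17.13: labor services, buyer-exempt → 0% → $0.00
Peanut butter $6.81: unprepared food, buyer-exempt → 0% → $0.00
Total tax = $0.19 + $8.61 + $7.87 = $16.67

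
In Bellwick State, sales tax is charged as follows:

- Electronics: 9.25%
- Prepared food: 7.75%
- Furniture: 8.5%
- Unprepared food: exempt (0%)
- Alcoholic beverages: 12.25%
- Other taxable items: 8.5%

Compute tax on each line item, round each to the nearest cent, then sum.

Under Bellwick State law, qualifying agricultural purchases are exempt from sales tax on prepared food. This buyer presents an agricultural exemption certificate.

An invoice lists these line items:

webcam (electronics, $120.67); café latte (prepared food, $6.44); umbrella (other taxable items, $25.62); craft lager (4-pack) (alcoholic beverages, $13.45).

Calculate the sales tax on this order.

$14.99

Webcam $120.67: electronics → 9.25% → $11.16
Café latte $6.44: prepared food, buyer-exempt → 0% → $0.00
Umbrella $25.62: other taxable items → 8.5% → $2.18
Craft lager (4-pack) $13.45: alcoholic beverages → 12.25% → $1.65
Total tax = $11.16 + $2.18 + $1.65 = $14.99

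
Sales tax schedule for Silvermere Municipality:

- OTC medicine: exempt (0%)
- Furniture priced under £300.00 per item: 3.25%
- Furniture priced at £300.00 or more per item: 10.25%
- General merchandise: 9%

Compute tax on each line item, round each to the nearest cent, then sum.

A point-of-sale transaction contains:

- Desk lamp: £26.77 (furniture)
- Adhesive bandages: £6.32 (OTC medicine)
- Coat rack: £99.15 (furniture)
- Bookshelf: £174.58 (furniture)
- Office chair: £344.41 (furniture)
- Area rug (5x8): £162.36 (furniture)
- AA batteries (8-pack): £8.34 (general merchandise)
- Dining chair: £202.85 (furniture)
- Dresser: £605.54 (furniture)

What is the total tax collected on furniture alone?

Desk lamp £26.77: furniture, under £300.00 → 3.25% → £0.87
Coat rack £99.15: furniture, under £300.00 → 3.25% → £3.22
Bookshelf £174.58: furniture, under £300.00 → 3.25% → £5.67
Office chair £344.41: furniture, £300.00 or more → 10.25% → £35.30
Area rug (5x8) £162.36: furniture, under £300.00 → 3.25% → £5.28
Dining chair £202.85: furniture, under £300.00 → 3.25% → £6.59
Dresser £605.54: furniture, £300.00 or more → 10.25% → £62.07
Tax on furniture = £0.87 + £3.22 + £5.67 + £35.30 + £5.28 + £6.59 + £62.07 = £119.00

£119.00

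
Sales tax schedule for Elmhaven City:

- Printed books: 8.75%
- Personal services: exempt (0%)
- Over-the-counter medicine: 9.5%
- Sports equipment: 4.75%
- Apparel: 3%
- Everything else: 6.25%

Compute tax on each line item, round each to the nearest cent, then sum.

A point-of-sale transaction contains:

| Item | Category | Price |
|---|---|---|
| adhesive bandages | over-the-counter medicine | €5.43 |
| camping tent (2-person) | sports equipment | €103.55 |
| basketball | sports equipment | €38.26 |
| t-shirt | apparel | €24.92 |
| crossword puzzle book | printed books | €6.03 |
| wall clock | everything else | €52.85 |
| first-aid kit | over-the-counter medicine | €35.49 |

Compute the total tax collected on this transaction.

€15.21

Adhesive bandages €5.43: over-the-counter medicine → 9.5% → €0.52
Camping tent (2-person) €103.55: sports equipment → 4.75% → €4.92
Basketball €38.26: sports equipment → 4.75% → €1.82
T-shirt €24.92: apparel → 3% → €0.75
Crossword puzzle book €6.03: printed books → 8.75% → €0.53
Wall clock €52.85: everything else → 6.25% → €3.30
First-aid kit €35.49: over-the-counter medicine → 9.5% → €3.37
Total tax = €0.52 + €4.92 + €1.82 + €0.75 + €0.53 + €3.30 + €3.37 = €15.21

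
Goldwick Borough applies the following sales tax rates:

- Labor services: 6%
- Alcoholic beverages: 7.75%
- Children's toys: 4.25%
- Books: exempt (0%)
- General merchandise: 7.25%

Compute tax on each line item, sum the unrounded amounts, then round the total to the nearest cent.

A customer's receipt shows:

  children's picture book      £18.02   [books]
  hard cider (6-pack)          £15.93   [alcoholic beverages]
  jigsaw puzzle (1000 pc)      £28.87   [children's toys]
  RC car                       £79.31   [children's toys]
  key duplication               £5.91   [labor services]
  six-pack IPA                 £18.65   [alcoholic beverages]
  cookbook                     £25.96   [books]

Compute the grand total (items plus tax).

£200.28

Children's picture book £18.02: books → 0% → £0.00
Hard cider (6-pack) £15.93: alcoholic beverages → 7.75% → £1.234575
Jigsaw puzzle (1000 pc) £28.87: children's toys → 4.25% → £1.226975
RC car £79.31: children's toys → 4.25% → £3.370675
Key duplication £5.91: labor services → 6% → £0.3546
Six-pack IPA £18.65: alcoholic beverages → 7.75% → £1.445375
Cookbook £25.96: books → 0% → £0.00
Subtotal = £192.65; unrounded tax = £7.6322 → £7.63; total due = £200.28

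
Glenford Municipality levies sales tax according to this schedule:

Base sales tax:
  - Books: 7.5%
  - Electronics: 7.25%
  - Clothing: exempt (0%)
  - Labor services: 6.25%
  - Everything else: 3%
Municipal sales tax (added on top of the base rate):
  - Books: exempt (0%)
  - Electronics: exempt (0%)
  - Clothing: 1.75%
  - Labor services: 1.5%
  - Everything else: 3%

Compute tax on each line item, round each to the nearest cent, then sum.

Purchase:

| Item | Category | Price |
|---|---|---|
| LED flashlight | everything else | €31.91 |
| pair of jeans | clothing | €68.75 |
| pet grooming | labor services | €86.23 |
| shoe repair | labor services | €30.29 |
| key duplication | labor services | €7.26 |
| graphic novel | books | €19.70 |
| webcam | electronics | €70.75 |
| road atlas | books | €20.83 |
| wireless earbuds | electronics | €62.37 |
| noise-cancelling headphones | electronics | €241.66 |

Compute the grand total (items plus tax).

LED flashlight €31.91: everything else → 3% + 3% municipal = 6% → €1.91
Pair of jeans €68.75: clothing → 0% + 1.75% municipal = 1.75% → €1.20
Pet grooming €86.23: labor services → 6.25% + 1.5% municipal = 7.75% → €6.68
Shoe repair €30.29: labor services → 6.25% + 1.5% municipal = 7.75% → €2.35
Key duplication €7.26: labor services → 6.25% + 1.5% municipal = 7.75% → €0.56
Graphic novel €19.70: books → 7.5% + 0% municipal = 7.5% → €1.48
Webcam €70.75: electronics → 7.25% + 0% municipal = 7.25% → €5.13
Road atlas €20.83: books → 7.5% + 0% municipal = 7.5% → €1.56
Wireless earbuds €62.37: electronics → 7.25% + 0% municipal = 7.25% → €4.52
Noise-cancelling headphones €241.66: electronics → 7.25% + 0% municipal = 7.25% → €17.52
Subtotal = €639.75; tax = €42.91; total due = €682.66

€682.66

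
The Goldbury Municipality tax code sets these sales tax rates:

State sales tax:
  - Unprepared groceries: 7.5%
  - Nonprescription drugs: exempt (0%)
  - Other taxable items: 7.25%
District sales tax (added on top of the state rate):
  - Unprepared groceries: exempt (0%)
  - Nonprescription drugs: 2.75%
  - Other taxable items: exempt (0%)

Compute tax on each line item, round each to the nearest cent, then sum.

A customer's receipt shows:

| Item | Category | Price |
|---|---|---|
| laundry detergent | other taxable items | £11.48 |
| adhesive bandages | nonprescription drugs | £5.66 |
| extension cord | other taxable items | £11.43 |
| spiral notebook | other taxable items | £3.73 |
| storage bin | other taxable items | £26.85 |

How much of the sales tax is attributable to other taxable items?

£3.88

Laundry detergent £11.48: other taxable items → 7.25% + 0% district = 7.25% → £0.83
Extension cord £11.43: other taxable items → 7.25% + 0% district = 7.25% → £0.83
Spiral notebook £3.73: other taxable items → 7.25% + 0% district = 7.25% → £0.27
Storage bin £26.85: other taxable items → 7.25% + 0% district = 7.25% → £1.95
Tax on other taxable items = £0.83 + £0.83 + £0.27 + £1.95 = £3.88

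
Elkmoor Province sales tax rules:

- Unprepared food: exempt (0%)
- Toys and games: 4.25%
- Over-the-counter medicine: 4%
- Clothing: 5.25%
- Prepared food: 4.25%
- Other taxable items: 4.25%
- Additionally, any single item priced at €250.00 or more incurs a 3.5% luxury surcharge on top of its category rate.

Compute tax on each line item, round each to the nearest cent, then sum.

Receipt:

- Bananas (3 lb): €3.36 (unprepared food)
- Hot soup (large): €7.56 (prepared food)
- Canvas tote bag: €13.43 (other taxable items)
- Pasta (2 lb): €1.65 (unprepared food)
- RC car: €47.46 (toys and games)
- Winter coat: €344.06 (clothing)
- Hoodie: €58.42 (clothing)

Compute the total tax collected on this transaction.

€36.09

Bananas (3 lb) €3.36: unprepared food → 0% → €0.00
Hot soup (large) €7.56: prepared food → 4.25% → €0.32
Canvas tote bag €13.43: other taxable items → 4.25% → €0.57
Pasta (2 lb) €1.65: unprepared food → 0% → €0.00
RC car €47.46: toys and games → 4.25% → €2.02
Winter coat €344.06: clothing → 5.25% + 3.5% surcharge = 8.75% → €30.11
Hoodie €58.42: clothing → 5.25% → €3.07
Total tax = €0.32 + €0.57 + €2.02 + €30.11 + €3.07 = €36.09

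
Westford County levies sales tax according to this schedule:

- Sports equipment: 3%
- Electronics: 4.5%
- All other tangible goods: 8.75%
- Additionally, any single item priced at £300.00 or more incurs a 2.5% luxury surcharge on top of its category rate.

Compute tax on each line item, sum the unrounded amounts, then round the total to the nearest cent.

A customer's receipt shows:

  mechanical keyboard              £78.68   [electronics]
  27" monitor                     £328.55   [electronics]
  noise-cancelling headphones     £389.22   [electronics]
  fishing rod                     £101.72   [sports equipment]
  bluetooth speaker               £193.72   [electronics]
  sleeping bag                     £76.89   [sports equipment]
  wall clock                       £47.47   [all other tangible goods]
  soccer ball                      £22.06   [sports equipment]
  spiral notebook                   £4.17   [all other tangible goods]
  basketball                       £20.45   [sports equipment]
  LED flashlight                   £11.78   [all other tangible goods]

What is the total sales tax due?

£74.68

Mechanical keyboard £78.68: electronics → 4.5% → £3.5406
27" monitor £328.55: electronics → 4.5% + 2.5% surcharge = 7% → £22.9985
Noise-cancelling headphones £389.22: electronics → 4.5% + 2.5% surcharge = 7% → £27.2454
Fishing rod £101.72: sports equipment → 3% → £3.0516
Bluetooth speaker £193.72: electronics → 4.5% → £8.7174
Sleeping bag £76.89: sports equipment → 3% → £2.3067
Wall clock £47.47: all other tangible goods → 8.75% → £4.153625
Soccer ball £22.06: sports equipment → 3% → £0.6618
Spiral notebook £4.17: all other tangible goods → 8.75% → £0.364875
Basketball £20.45: sports equipment → 3% → £0.6135
LED flashlight £11.78: all other tangible goods → 8.75% → £1.03075
Unrounded tax sum = £74.68475 → £74.68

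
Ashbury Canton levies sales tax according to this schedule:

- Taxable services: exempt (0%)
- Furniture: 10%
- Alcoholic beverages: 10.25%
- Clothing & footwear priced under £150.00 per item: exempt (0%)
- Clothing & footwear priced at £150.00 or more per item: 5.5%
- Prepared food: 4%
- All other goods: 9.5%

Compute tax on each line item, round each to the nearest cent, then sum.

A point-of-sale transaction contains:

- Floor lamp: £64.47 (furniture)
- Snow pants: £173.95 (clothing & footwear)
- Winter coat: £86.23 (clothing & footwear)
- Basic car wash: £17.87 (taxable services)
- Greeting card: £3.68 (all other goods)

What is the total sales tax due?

Floor lamp £64.47: furniture → 10% → £6.45
Snow pants £173.95: clothing & footwear, £150.00 or more → 5.5% → £9.57
Winter coat £86.23: clothing & footwear, under £150.00 → 0% → £0.00
Basic car wash £17.87: taxable services → 0% → £0.00
Greeting card £3.68: all other goods → 9.5% → £0.35
Total tax = £6.45 + £9.57 + £0.35 = £16.37

£16.37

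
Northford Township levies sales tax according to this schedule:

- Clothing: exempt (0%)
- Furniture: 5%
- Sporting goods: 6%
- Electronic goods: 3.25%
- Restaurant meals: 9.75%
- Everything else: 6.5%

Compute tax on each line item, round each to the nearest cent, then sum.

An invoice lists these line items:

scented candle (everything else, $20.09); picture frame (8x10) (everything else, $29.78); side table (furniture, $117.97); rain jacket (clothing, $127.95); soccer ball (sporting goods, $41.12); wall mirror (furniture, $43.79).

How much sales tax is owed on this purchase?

$13.81

Scented candle $20.09: everything else → 6.5% → $1.31
Picture frame (8x10) $29.78: everything else → 6.5% → $1.94
Side table $117.97: furniture → 5% → $5.90
Rain jacket $127.95: clothing → 0% → $0.00
Soccer ball $41.12: sporting goods → 6% → $2.47
Wall mirror $43.79: furniture → 5% → $2.19
Total tax = $1.31 + $1.94 + $5.90 + $2.47 + $2.19 = $13.81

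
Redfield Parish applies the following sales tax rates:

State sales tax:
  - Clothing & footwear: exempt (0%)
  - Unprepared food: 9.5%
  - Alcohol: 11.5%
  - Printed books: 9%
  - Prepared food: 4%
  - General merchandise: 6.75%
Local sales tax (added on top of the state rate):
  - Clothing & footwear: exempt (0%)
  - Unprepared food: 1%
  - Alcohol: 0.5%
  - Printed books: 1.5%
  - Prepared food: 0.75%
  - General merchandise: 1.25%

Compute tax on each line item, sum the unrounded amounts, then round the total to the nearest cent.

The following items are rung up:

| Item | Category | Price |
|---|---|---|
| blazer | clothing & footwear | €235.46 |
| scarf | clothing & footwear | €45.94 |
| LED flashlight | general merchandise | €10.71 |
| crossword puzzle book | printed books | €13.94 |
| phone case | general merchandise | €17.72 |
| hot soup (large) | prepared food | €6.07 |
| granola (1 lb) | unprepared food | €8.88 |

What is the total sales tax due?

Blazer €235.46: clothing & footwear → 0% + 0% local = 0% → €0.00
Scarf €45.94: clothing & footwear → 0% + 0% local = 0% → €0.00
LED flashlight €10.71: general merchandise → 6.75% + 1.25% local = 8% → €0.8568
Crossword puzzle book €13.94: printed books → 9% + 1.5% local = 10.5% → €1.4637
Phone case €17.72: general merchandise → 6.75% + 1.25% local = 8% → €1.4176
Hot soup (large) €6.07: prepared food → 4% + 0.75% local = 4.75% → €0.288325
Granola (1 lb) €8.88: unprepared food → 9.5% + 1% local = 10.5% → €0.9324
Unrounded tax sum = €4.958825 → €4.96

€4.96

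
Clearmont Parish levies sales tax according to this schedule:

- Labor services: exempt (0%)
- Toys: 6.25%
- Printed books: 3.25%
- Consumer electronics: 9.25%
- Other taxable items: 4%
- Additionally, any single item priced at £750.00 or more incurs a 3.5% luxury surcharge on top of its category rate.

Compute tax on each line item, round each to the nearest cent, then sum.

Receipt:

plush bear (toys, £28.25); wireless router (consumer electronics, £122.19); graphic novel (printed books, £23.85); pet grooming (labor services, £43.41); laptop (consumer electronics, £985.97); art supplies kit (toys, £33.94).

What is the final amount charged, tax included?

£1379.29

Plush bear £28.25: toys → 6.25% → £1.77
Wireless router £122.19: consumer electronics → 9.25% → £11.30
Graphic novel £23.85: printed books → 3.25% → £0.78
Pet grooming £43.41: labor services → 0% → £0.00
Laptop £985.97: consumer electronics → 9.25% + 3.5% surcharge = 12.75% → £125.71
Art supplies kit £33.94: toys → 6.25% → £2.12
Subtotal = £1237.61; tax = £141.68; total due = £1379.29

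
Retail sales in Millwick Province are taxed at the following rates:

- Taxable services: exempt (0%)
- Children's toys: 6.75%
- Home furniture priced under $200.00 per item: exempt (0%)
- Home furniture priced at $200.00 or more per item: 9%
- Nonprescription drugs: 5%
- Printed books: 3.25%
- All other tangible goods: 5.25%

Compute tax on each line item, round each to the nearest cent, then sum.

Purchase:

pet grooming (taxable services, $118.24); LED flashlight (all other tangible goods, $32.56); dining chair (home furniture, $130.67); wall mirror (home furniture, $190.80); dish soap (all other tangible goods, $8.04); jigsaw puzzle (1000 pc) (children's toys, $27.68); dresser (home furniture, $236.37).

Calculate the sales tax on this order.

$25.27

Pet grooming $118.24: taxable services → 0% → $0.00
LED flashlight $32.56: all other tangible goods → 5.25% → $1.71
Dining chair $130.67: home furniture, under $200.00 → 0% → $0.00
Wall mirror $190.80: home furniture, under $200.00 → 0% → $0.00
Dish soap $8.04: all other tangible goods → 5.25% → $0.42
Jigsaw puzzle (1000 pc) $27.68: children's toys → 6.75% → $1.87
Dresser $236.37: home furniture, $200.00 or more → 9% → $21.27
Total tax = $1.71 + $0.42 + $1.87 + $21.27 = $25.27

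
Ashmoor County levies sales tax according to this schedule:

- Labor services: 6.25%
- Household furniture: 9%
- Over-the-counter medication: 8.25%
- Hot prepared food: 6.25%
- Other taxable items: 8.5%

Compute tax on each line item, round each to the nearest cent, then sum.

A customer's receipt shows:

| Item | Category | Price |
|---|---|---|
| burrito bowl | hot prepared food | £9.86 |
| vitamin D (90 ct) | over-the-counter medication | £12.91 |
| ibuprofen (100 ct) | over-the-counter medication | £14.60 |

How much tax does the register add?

£2.89

Burrito bowl £9.86: hot prepared food → 6.25% → £0.62
Vitamin D (90 ct) £12.91: over-the-counter medication → 8.25% → £1.07
Ibuprofen (100 ct) £14.60: over-the-counter medication → 8.25% → £1.20
Total tax = £0.62 + £1.07 + £1.20 = £2.89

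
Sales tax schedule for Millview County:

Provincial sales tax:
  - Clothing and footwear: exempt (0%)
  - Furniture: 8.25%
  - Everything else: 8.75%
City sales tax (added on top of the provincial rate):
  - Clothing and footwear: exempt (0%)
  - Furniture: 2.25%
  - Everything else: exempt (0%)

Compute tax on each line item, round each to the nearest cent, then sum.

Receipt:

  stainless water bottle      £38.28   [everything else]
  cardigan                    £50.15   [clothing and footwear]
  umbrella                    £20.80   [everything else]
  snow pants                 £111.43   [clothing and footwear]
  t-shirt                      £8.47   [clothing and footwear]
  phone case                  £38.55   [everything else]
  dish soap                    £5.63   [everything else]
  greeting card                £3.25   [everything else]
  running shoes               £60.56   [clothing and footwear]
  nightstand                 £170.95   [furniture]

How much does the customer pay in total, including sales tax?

Stainless water bottle £38.28: everything else → 8.75% + 0% city = 8.75% → £3.35
Cardigan £50.15: clothing and footwear → 0% + 0% city = 0% → £0.00
Umbrella £20.80: everything else → 8.75% + 0% city = 8.75% → £1.82
Snow pants £111.43: clothing and footwear → 0% + 0% city = 0% → £0.00
T-shirt £8.47: clothing and footwear → 0% + 0% city = 0% → £0.00
Phone case £38.55: everything else → 8.75% + 0% city = 8.75% → £3.37
Dish soap £5.63: everything else → 8.75% + 0% city = 8.75% → £0.49
Greeting card £3.25: everything else → 8.75% + 0% city = 8.75% → £0.28
Running shoes £60.56: clothing and footwear → 0% + 0% city = 0% → £0.00
Nightstand £170.95: furniture → 8.25% + 2.25% city = 10.5% → £17.95
Subtotal = £508.07; tax = £27.26; total due = £535.33

£535.33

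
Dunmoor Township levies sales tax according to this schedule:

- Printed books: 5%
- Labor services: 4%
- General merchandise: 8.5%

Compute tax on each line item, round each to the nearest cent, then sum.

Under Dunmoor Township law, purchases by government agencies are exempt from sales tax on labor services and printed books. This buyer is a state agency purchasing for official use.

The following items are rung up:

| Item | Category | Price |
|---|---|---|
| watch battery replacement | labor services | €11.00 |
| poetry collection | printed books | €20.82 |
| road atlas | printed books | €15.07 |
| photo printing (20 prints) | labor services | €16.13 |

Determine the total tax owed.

Watch battery replacement €11.00: labor services, buyer-exempt → 0% → €0.00
Poetry collection €20.82: printed books, buyer-exempt → 0% → €0.00
Road atlas €15.07: printed books, buyer-exempt → 0% → €0.00
Photo printing (20 prints) €16.13: labor services, buyer-exempt → 0% → €0.00
Total tax = €0.00

€0.00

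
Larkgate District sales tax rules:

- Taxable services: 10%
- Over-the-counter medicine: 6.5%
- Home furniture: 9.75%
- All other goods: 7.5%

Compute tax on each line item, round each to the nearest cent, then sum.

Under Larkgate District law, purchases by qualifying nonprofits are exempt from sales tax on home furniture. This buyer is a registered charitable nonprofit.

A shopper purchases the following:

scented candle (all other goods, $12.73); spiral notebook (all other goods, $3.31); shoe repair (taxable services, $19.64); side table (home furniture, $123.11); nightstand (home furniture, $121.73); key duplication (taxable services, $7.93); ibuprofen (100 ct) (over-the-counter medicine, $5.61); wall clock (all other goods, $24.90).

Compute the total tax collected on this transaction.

$6.18

Scented candle $12.73: all other goods → 7.5% → $0.95
Spiral notebook $3.31: all other goods → 7.5% → $0.25
Shoe repair $19.64: taxable services → 10% → $1.96
Side table $123.11: home furniture, buyer-exempt → 0% → $0.00
Nightstand $121.73: home furniture, buyer-exempt → 0% → $0.00
Key duplication $7.93: taxable services → 10% → $0.79
Ibuprofen (100 ct) $5.61: over-the-counter medicine → 6.5% → $0.36
Wall clock $24.90: all other goods → 7.5% → $1.87
Total tax = $0.95 + $0.25 + $1.96 + $0.79 + $0.36 + $1.87 = $6.18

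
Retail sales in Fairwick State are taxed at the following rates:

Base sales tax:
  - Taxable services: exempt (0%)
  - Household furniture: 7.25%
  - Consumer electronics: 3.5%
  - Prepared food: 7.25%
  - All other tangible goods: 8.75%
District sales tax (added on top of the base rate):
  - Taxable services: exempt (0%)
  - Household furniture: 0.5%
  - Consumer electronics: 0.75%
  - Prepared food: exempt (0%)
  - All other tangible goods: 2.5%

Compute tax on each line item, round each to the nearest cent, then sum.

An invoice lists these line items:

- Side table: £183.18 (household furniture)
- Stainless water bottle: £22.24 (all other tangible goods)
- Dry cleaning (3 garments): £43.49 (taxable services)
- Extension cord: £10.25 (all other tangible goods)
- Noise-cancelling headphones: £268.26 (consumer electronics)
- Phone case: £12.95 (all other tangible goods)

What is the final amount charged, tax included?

£571.08

Side table £183.18: household furniture → 7.25% + 0.5% district = 7.75% → £14.20
Stainless water bottle £22.24: all other tangible goods → 8.75% + 2.5% district = 11.25% → £2.50
Dry cleaning (3 garments) £43.49: taxable services → 0% + 0% district = 0% → £0.00
Extension cord £10.25: all other tangible goods → 8.75% + 2.5% district = 11.25% → £1.15
Noise-cancelling headphones £268.26: consumer electronics → 3.5% + 0.75% district = 4.25% → £11.40
Phone case £12.95: all other tangible goods → 8.75% + 2.5% district = 11.25% → £1.46
Subtotal = £540.37; tax = £30.71; total due = £571.08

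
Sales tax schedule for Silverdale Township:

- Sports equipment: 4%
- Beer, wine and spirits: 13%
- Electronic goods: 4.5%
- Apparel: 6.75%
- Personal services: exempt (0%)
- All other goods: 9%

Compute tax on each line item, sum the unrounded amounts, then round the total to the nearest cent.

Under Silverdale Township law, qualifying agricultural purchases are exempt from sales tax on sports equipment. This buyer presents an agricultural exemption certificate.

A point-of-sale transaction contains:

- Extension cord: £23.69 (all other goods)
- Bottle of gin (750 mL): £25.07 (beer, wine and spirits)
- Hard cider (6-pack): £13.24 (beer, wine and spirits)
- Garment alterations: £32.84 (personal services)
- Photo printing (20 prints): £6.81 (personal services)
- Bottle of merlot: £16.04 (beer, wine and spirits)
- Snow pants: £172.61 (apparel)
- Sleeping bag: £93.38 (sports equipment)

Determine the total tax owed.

Extension cord £23.69: all other goods → 9% → £2.1321
Bottle of gin (750 mL) £25.07: beer, wine and spirits → 13% → £3.2591
Hard cider (6-pack) £13.24: beer, wine and spirits → 13% → £1.7212
Garment alterations £32.84: personal services → 0% → £0.00
Photo printing (20 prints) £6.81: personal services → 0% → £0.00
Bottle of merlot £16.04: beer, wine and spirits → 13% → £2.0852
Snow pants £172.61: apparel → 6.75% → £11.651175
Sleeping bag £93.38: sports equipment, buyer-exempt → 0% → £0.00
Unrounded tax sum = £20.848775 → £20.85

£20.85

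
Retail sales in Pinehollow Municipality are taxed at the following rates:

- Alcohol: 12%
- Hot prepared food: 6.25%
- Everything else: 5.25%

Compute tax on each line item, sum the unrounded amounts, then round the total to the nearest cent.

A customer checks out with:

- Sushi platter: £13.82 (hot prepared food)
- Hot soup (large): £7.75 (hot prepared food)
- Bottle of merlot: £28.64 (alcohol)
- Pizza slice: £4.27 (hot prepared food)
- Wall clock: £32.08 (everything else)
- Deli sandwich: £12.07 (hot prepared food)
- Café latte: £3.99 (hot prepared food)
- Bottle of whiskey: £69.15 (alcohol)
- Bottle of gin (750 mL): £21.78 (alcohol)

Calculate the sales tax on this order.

£18.65

Sushi platter £13.82: hot prepared food → 6.25% → £0.86375
Hot soup (large) £7.75: hot prepared food → 6.25% → £0.484375
Bottle of merlot £28.64: alcohol → 12% → £3.4368
Pizza slice £4.27: hot prepared food → 6.25% → £0.266875
Wall clock £32.08: everything else → 5.25% → £1.6842
Deli sandwich £12.07: hot prepared food → 6.25% → £0.754375
Café latte £3.99: hot prepared food → 6.25% → £0.249375
Bottle of whiskey £69.15: alcohol → 12% → £8.298
Bottle of gin (750 mL) £21.78: alcohol → 12% → £2.6136
Unrounded tax sum = £18.65135 → £18.65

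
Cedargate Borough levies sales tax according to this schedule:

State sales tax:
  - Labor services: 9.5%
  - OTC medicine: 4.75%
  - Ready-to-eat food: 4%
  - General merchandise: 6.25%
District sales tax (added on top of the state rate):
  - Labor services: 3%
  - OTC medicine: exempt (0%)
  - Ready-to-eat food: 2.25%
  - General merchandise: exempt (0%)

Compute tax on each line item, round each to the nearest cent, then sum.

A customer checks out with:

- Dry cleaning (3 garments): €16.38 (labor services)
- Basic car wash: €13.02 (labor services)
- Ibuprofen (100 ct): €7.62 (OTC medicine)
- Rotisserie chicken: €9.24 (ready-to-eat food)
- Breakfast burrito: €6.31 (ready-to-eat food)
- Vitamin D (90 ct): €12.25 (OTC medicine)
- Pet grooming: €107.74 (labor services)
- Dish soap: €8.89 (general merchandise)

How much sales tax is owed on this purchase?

€19.62

Dry cleaning (3 garments) €16.38: labor services → 9.5% + 3% district = 12.5% → €2.05
Basic car wash €13.02: labor services → 9.5% + 3% district = 12.5% → €1.63
Ibuprofen (100 ct) €7.62: OTC medicine → 4.75% + 0% district = 4.75% → €0.36
Rotisserie chicken €9.24: ready-to-eat food → 4% + 2.25% district = 6.25% → €0.58
Breakfast burrito €6.31: ready-to-eat food → 4% + 2.25% district = 6.25% → €0.39
Vitamin D (90 ct) €12.25: OTC medicine → 4.75% + 0% district = 4.75% → €0.58
Pet grooming €107.74: labor services → 9.5% + 3% district = 12.5% → €13.47
Dish soap €8.89: general merchandise → 6.25% + 0% district = 6.25% → €0.56
Total tax = €2.05 + €1.63 + €0.36 + €0.58 + €0.39 + €0.58 + €13.47 + €0.56 = €19.62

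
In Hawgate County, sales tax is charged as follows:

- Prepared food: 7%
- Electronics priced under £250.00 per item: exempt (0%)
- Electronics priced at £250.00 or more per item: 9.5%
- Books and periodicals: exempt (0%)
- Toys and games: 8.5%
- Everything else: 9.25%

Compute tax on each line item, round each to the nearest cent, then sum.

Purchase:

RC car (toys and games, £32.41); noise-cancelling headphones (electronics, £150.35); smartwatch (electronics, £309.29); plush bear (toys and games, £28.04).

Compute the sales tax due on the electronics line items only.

£29.38

Noise-cancelling headphones £150.35: electronics, under £250.00 → 0% → £0.00
Smartwatch £309.29: electronics, £250.00 or more → 9.5% → £29.38
Tax on electronics = £0.00 + £29.38 = £29.38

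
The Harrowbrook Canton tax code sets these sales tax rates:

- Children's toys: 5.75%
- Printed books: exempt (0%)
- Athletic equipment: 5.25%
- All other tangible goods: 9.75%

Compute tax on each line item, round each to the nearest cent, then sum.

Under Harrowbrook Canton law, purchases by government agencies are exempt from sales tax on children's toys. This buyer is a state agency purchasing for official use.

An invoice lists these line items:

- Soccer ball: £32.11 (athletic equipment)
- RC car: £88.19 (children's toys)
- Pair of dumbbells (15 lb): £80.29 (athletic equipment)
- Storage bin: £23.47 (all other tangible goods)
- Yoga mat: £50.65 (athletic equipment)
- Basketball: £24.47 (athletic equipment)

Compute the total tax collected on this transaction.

Soccer ball £32.11: athletic equipment → 5.25% → £1.69
RC car £88.19: children's toys, buyer-exempt → 0% → £0.00
Pair of dumbbells (15 lb) £80.29: athletic equipment → 5.25% → £4.22
Storage bin £23.47: all other tangible goods → 9.75% → £2.29
Yoga mat £50.65: athletic equipment → 5.25% → £2.66
Basketball £24.47: athletic equipment → 5.25% → £1.28
Total tax = £1.69 + £4.22 + £2.29 + £2.66 + £1.28 = £12.14

£12.14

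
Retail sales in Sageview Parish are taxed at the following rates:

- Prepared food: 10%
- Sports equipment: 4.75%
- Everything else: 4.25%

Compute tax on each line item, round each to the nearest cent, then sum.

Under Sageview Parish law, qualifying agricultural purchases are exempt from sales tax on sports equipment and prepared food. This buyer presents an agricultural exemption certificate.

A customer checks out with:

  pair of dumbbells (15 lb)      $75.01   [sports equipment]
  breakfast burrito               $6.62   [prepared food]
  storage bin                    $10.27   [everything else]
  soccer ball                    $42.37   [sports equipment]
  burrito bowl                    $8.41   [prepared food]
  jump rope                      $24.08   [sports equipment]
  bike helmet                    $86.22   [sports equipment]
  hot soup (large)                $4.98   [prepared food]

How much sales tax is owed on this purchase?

Pair of dumbbells (15 lb) $75.01: sports equipment, buyer-exempt → 0% → $0.00
Breakfast burrito $6.62: prepared food, buyer-exempt → 0% → $0.00
Storage bin $10.27: everything else → 4.25% → $0.44
Soccer ball $42.37: sports equipment, buyer-exempt → 0% → $0.00
Burrito bowl $8.41: prepared food, buyer-exempt → 0% → $0.00
Jump rope $24.08: sports equipment, buyer-exempt → 0% → $0.00
Bike helmet $86.22: sports equipment, buyer-exempt → 0% → $0.00
Hot soup (large) $4.98: prepared food, buyer-exempt → 0% → $0.00
Total tax = $0.44

$0.44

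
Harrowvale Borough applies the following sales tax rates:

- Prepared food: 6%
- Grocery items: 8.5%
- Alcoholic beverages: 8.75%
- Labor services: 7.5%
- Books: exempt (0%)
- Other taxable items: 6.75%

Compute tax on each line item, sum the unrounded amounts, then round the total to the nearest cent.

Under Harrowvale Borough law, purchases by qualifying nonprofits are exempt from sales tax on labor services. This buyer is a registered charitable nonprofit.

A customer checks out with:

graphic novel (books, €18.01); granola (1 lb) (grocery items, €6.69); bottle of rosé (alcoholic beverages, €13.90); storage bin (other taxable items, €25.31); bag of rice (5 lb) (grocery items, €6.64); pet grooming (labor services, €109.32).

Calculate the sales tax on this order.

€4.06

Graphic novel €18.01: books → 0% → €0.00
Granola (1 lb) €6.69: grocery items → 8.5% → €0.56865
Bottle of rosé €13.90: alcoholic beverages → 8.75% → €1.21625
Storage bin €25.31: other taxable items → 6.75% → €1.708425
Bag of rice (5 lb) €6.64: grocery items → 8.5% → €0.5644
Pet grooming €109.32: labor services, buyer-exempt → 0% → €0.00
Unrounded tax sum = €4.057725 → €4.06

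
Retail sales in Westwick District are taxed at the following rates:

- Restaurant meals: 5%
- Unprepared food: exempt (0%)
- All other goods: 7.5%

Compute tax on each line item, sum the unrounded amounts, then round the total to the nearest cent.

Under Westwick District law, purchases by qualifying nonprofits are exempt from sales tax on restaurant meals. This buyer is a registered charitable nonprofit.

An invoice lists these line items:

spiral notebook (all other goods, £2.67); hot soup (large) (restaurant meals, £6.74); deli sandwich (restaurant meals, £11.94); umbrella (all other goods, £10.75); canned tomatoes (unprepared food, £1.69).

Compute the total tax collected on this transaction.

Spiral notebook £2.67: all other goods → 7.5% → £0.20025
Hot soup (large) £6.74: restaurant meals, buyer-exempt → 0% → £0.00
Deli sandwich £11.94: restaurant meals, buyer-exempt → 0% → £0.00
Umbrella £10.75: all other goods → 7.5% → £0.80625
Canned tomatoes £1.69: unprepared food → 0% → £0.00
Unrounded tax sum = £1.0065 → £1.01

£1.01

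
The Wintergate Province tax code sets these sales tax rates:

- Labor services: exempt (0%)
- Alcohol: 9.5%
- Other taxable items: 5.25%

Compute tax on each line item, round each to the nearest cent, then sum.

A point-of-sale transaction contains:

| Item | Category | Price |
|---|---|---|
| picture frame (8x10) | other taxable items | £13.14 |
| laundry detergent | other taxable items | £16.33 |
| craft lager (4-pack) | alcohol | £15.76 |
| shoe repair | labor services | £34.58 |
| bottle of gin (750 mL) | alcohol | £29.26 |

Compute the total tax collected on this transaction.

Picture frame (8x10) £13.14: other taxable items → 5.25% → £0.69
Laundry detergent £16.33: other taxable items → 5.25% → £0.86
Craft lager (4-pack) £15.76: alcohol → 9.5% → £1.50
Shoe repair £34.58: labor services → 0% → £0.00
Bottle of gin (750 mL) £29.26: alcohol → 9.5% → £2.78
Total tax = £0.69 + £0.86 + £1.50 + £2.78 = £5.83

£5.83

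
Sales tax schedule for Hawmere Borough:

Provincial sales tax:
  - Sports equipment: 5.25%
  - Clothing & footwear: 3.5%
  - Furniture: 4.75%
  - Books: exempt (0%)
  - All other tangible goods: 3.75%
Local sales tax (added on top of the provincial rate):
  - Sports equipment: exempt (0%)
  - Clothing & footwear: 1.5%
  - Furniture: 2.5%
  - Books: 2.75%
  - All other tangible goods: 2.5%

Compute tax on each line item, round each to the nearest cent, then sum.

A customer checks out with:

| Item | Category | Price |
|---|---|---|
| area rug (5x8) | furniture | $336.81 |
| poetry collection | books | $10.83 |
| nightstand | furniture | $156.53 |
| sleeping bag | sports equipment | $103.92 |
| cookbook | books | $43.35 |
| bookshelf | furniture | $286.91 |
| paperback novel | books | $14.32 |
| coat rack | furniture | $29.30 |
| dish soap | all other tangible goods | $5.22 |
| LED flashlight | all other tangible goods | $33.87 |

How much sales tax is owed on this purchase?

$68.48

Area rug (5x8) $336.81: furniture → 4.75% + 2.5% local = 7.25% → $24.42
Poetry collection $10.83: books → 0% + 2.75% local = 2.75% → $0.30
Nightstand $156.53: furniture → 4.75% + 2.5% local = 7.25% → $11.35
Sleeping bag $103.92: sports equipment → 5.25% + 0% local = 5.25% → $5.46
Cookbook $43.35: books → 0% + 2.75% local = 2.75% → $1.19
Bookshelf $286.91: furniture → 4.75% + 2.5% local = 7.25% → $20.80
Paperback novel $14.32: books → 0% + 2.75% local = 2.75% → $0.39
Coat rack $29.30: furniture → 4.75% + 2.5% local = 7.25% → $2.12
Dish soap $5.22: all other tangible goods → 3.75% + 2.5% local = 6.25% → $0.33
LED flashlight $33.87: all other tangible goods → 3.75% + 2.5% local = 6.25% → $2.12
Total tax = $24.42 + $0.30 + $11.35 + $5.46 + $1.19 + $20.80 + $0.39 + $2.12 + $0.33 + $2.12 = $68.48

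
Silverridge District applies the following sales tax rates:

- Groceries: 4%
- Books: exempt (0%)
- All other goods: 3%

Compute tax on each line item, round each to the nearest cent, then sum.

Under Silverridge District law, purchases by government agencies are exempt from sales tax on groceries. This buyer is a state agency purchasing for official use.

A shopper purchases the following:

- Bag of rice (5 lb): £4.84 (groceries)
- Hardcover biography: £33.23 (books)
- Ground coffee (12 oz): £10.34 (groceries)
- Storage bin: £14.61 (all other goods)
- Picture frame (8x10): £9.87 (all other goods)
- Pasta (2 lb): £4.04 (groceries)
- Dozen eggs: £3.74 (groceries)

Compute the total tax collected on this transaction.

£0.74

Bag of rice (5 lb) £4.84: groceries, buyer-exempt → 0% → £0.00
Hardcover biography £33.23: books → 0% → £0.00
Ground coffee (12 oz) £10.34: groceries, buyer-exempt → 0% → £0.00
Storage bin £14.61: all other goods → 3% → £0.44
Picture frame (8x10) £9.87: all other goods → 3% → £0.30
Pasta (2 lb) £4.04: groceries, buyer-exempt → 0% → £0.00
Dozen eggs £3.74: groceries, buyer-exempt → 0% → £0.00
Total tax = £0.44 + £0.30 = £0.74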